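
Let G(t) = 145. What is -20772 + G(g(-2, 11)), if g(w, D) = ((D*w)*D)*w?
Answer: -20627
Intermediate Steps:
g(w, D) = D²*w² (g(w, D) = (w*D²)*w = D²*w²)
-20772 + G(g(-2, 11)) = -20772 + 145 = -20627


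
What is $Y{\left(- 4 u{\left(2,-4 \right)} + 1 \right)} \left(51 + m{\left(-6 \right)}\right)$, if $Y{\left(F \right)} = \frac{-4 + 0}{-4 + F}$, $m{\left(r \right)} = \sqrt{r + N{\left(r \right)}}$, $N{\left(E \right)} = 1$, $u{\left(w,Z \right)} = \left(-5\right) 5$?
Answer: $- \frac{204}{97} - \frac{4 i \sqrt{5}}{97} \approx -2.1031 - 0.092209 i$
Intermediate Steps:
$u{\left(w,Z \right)} = -25$
$m{\left(r \right)} = \sqrt{1 + r}$ ($m{\left(r \right)} = \sqrt{r + 1} = \sqrt{1 + r}$)
$Y{\left(F \right)} = - \frac{4}{-4 + F}$
$Y{\left(- 4 u{\left(2,-4 \right)} + 1 \right)} \left(51 + m{\left(-6 \right)}\right) = - \frac{4}{-4 + \left(\left(-4\right) \left(-25\right) + 1\right)} \left(51 + \sqrt{1 - 6}\right) = - \frac{4}{-4 + \left(100 + 1\right)} \left(51 + \sqrt{-5}\right) = - \frac{4}{-4 + 101} \left(51 + i \sqrt{5}\right) = - \frac{4}{97} \left(51 + i \sqrt{5}\right) = \left(-4\right) \frac{1}{97} \left(51 + i \sqrt{5}\right) = - \frac{4 \left(51 + i \sqrt{5}\right)}{97} = - \frac{204}{97} - \frac{4 i \sqrt{5}}{97}$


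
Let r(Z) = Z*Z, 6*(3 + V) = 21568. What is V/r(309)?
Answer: 10775/286443 ≈ 0.037617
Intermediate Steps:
V = 10775/3 (V = -3 + (1/6)*21568 = -3 + 10784/3 = 10775/3 ≈ 3591.7)
r(Z) = Z**2
V/r(309) = 10775/(3*(309**2)) = (10775/3)/95481 = (10775/3)*(1/95481) = 10775/286443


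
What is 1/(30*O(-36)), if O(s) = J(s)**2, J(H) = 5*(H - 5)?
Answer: 1/1260750 ≈ 7.9318e-7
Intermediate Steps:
J(H) = -25 + 5*H (J(H) = 5*(-5 + H) = -25 + 5*H)
O(s) = (-25 + 5*s)**2
1/(30*O(-36)) = 1/(30*(25*(-5 - 36)**2)) = 1/(30*(25*(-41)**2)) = 1/(30*(25*1681)) = 1/(30*42025) = 1/1260750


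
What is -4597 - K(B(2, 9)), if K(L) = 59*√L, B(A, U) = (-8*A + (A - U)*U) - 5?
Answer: -4597 - 118*I*√21 ≈ -4597.0 - 540.74*I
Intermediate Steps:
B(A, U) = -5 - 8*A + U*(A - U) (B(A, U) = (-8*A + U*(A - U)) - 5 = -5 - 8*A + U*(A - U))
-4597 - K(B(2, 9)) = -4597 - 59*√(-5 - 1*9² - 8*2 + 2*9) = -4597 - 59*√(-5 - 1*81 - 16 + 18) = -4597 - 59*√(-5 - 81 - 16 + 18) = -4597 - 59*√(-84) = -4597 - 59*2*I*√21 = -4597 - 118*I*√21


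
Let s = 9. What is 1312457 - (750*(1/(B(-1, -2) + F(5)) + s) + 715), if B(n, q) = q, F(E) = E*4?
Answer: 3914851/3 ≈ 1.3050e+6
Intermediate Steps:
F(E) = 4*E
1312457 - (750*(1/(B(-1, -2) + F(5)) + s) + 715) = 1312457 - (750*(1/(-2 + 4*5) + 9) + 715) = 1312457 - (750*(1/(-2 + 20) + 9) + 715) = 1312457 - (750*(1/18 + 9) + 715) = 1312457 - (750*(163/18) + 715) = 1312457 - (20375/3 + 715) = 1312457 - 1*22520/3 = 1312457 - 22520/3 = 3914851/3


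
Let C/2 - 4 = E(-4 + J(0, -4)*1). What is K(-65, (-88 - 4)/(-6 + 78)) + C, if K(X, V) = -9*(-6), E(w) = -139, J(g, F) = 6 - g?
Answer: -216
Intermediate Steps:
C = -270 (C = 8 + 2*(-139) = 8 - 278 = -270)
K(X, V) = 54
K(-65, (-88 - 4)/(-6 + 78)) + C = 54 - 270 = -216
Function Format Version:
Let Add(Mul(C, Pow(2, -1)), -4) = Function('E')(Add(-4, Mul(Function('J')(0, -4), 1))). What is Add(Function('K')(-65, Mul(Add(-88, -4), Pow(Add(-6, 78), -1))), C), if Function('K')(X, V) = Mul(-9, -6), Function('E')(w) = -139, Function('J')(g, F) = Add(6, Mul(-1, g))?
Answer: -216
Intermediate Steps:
C = -270 (C = Add(8, Mul(2, -139)) = Add(8, -278) = -270)
Function('K')(X, V) = 54
Add(Function('K')(-65, Mul(Add(-88, -4), Pow(Add(-6, 78), -1))), C) = Add(54, -270) = -216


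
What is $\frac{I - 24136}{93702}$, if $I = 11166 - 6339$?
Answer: $- \frac{19309}{93702} \approx -0.20607$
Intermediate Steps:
$I = 4827$
$\frac{I - 24136}{93702} = \frac{4827 - 24136}{93702} = \left(-19309\right) \frac{1}{93702} = - \frac{19309}{93702}$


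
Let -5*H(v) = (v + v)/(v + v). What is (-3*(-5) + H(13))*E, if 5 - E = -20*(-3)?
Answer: -814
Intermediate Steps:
H(v) = -⅕ (H(v) = -(v + v)/(5*(v + v)) = -2*v/(5*(2*v)) = -2*v*1/(2*v)/5 = -⅕*1 = -⅕)
E = -55 (E = 5 - (-20)*(-3) = 5 - 1*60 = 5 - 60 = -55)
(-3*(-5) + H(13))*E = (-3*(-5) - ⅕)*(-55) = (15 - ⅕)*(-55) = (74/5)*(-55) = -814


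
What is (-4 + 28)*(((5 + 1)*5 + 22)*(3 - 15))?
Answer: -14976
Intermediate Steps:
(-4 + 28)*(((5 + 1)*5 + 22)*(3 - 15)) = 24*((6*5 + 22)*(-12)) = 24*((30 + 22)*(-12)) = 24*(52*(-12)) = 24*(-624) = -14976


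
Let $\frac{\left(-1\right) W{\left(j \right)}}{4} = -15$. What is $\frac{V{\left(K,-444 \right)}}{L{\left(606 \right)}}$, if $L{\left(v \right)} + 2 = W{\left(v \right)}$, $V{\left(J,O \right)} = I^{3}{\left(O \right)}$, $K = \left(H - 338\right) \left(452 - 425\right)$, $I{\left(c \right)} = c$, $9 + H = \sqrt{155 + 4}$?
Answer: $- \frac{43764192}{29} \approx -1.5091 \cdot 10^{6}$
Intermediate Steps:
$H = -9 + \sqrt{159}$ ($H = -9 + \sqrt{155 + 4} = -9 + \sqrt{159} \approx 3.6095$)
$W{\left(j \right)} = 60$ ($W{\left(j \right)} = \left(-4\right) \left(-15\right) = 60$)
$K = -9369 + 27 \sqrt{159}$ ($K = \left(\left(-9 + \sqrt{159}\right) - 338\right) \left(452 - 425\right) = \left(-347 + \sqrt{159}\right) 27 = -9369 + 27 \sqrt{159} \approx -9028.5$)
$V{\left(J,O \right)} = O^{3}$
$L{\left(v \right)} = 58$ ($L{\left(v \right)} = -2 + 60 = 58$)
$\frac{V{\left(K,-444 \right)}}{L{\left(606 \right)}} = \frac{\left(-444\right)^{3}}{58} = \left(-87528384\right) \frac{1}{58} = - \frac{43764192}{29}$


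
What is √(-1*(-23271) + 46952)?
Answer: √70223 ≈ 265.00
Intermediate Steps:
√(-1*(-23271) + 46952) = √(23271 + 46952) = √70223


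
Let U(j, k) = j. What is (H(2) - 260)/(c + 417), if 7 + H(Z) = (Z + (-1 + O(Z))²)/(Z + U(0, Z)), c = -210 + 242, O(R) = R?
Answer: -531/898 ≈ -0.59131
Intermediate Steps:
c = 32
H(Z) = -7 + (Z + (-1 + Z)²)/Z (H(Z) = -7 + (Z + (-1 + Z)²)/(Z + 0) = -7 + (Z + (-1 + Z)²)/Z)
(H(2) - 260)/(c + 417) = ((-6 + (-1 + 2)²/2) - 260)/(32 + 417) = ((-6 + (½)*1²) - 260)/449 = ((-6 + (½)*1) - 260)*(1/449) = ((-6 + ½) - 260)*(1/449) = (-11/2 - 260)*(1/449) = -531/2*1/449 = -531/898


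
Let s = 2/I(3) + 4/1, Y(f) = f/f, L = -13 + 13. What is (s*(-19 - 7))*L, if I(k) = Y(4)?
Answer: 0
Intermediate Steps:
L = 0
Y(f) = 1
I(k) = 1
s = 6 (s = 2/1 + 4/1 = 2*1 + 4*1 = 2 + 4 = 6)
(s*(-19 - 7))*L = (6*(-19 - 7))*0 = (6*(-26))*0 = -156*0 = 0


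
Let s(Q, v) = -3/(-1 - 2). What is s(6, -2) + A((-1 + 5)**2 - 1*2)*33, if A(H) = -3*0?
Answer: 1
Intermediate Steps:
s(Q, v) = 1 (s(Q, v) = -3/(-3) = -3*(-1/3) = 1)
A(H) = 0
s(6, -2) + A((-1 + 5)**2 - 1*2)*33 = 1 + 0*33 = 1 + 0 = 1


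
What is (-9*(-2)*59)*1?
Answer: 1062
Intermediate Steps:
(-9*(-2)*59)*1 = (18*59)*1 = 1062*1 = 1062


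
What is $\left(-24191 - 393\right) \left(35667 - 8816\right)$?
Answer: $-660104984$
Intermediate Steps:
$\left(-24191 - 393\right) \left(35667 - 8816\right) = \left(-24584\right) 26851 = -660104984$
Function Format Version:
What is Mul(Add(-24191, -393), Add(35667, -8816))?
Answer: -660104984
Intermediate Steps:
Mul(Add(-24191, -393), Add(35667, -8816)) = Mul(-24584, 26851) = -660104984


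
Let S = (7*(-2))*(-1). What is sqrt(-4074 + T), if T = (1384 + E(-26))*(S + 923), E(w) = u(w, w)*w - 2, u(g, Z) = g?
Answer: 12*sqrt(13363) ≈ 1387.2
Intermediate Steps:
E(w) = -2 + w**2 (E(w) = w*w - 2 = w**2 - 2 = -2 + w**2)
S = 14 (S = -14*(-1) = 14)
T = 1928346 (T = (1384 + (-2 + (-26)**2))*(14 + 923) = (1384 + (-2 + 676))*937 = (1384 + 674)*937 = 2058*937 = 1928346)
sqrt(-4074 + T) = sqrt(-4074 + 1928346) = sqrt(1924272) = 12*sqrt(13363)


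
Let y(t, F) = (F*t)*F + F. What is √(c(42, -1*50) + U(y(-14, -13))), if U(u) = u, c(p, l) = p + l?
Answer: I*√2387 ≈ 48.857*I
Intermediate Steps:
y(t, F) = F + t*F² (y(t, F) = t*F² + F = F + t*F²)
c(p, l) = l + p
√(c(42, -1*50) + U(y(-14, -13))) = √((-1*50 + 42) - 13*(1 - 13*(-14))) = √((-50 + 42) - 13*(1 + 182)) = √(-8 - 13*183) = √(-8 - 2379) = √(-2387) = I*√2387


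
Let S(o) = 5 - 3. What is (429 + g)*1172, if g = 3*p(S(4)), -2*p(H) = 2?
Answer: 499272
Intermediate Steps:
S(o) = 2
p(H) = -1 (p(H) = -½*2 = -1)
g = -3 (g = 3*(-1) = -3)
(429 + g)*1172 = (429 - 3)*1172 = 426*1172 = 499272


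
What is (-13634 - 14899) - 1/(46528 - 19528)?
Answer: -770391001/27000 ≈ -28533.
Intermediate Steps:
(-13634 - 14899) - 1/(46528 - 19528) = -28533 - 1/27000 = -770391001/27000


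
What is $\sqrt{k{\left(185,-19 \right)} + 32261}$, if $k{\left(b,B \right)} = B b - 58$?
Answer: $4 \sqrt{1793} \approx 169.38$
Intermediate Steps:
$k{\left(b,B \right)} = -58 + B b$
$\sqrt{k{\left(185,-19 \right)} + 32261} = \sqrt{\left(-58 - 3515\right) + 32261} = \sqrt{-3573 + 32261} = \sqrt{28688} = 4 \sqrt{1793}$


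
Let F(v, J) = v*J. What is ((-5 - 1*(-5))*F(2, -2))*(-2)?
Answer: 0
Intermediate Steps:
F(v, J) = J*v
((-5 - 1*(-5))*F(2, -2))*(-2) = ((-5 - 1*(-5))*(-2*2))*(-2) = ((-5 + 5)*(-4))*(-2) = (0*(-4))*(-2) = 0*(-2) = 0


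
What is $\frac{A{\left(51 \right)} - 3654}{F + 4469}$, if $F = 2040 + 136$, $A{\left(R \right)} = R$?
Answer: $- \frac{1201}{2215} \approx -0.54221$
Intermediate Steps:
$F = 2176$
$\frac{A{\left(51 \right)} - 3654}{F + 4469} = \frac{51 - 3654}{2176 + 4469} = - \frac{3603}{6645} = \left(-3603\right) \frac{1}{6645} = - \frac{1201}{2215}$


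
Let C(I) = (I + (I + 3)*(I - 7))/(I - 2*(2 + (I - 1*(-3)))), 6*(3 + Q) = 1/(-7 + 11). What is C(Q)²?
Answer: 3775249/16451136 ≈ 0.22948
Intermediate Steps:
Q = -71/24 (Q = -3 + 1/(6*(-7 + 11)) = -3 + (⅙)/4 = -3 + (⅙)*(¼) = -3 + 1/24 = -71/24 ≈ -2.9583)
C(I) = (I + (-7 + I)*(3 + I))/(-10 - I) (C(I) = (I + (3 + I)*(-7 + I))/(I - 2*(2 + (I + 3))) = (I + (-7 + I)*(3 + I))/(I - 2*(2 + (3 + I))) = (I + (-7 + I)*(3 + I))/(I - 2*(5 + I)) = (I + (-7 + I)*(3 + I))/(I + (-10 - 2*I)) = (I + (-7 + I)*(3 + I))/(-10 - I))
C(Q)² = ((21 - (-71/24)² + 3*(-71/24))/(10 - 71/24))² = ((21 - 1*5041/576 - 71/8)/(169/24))² = (24*(21 - 5041/576 - 71/8)/169)² = ((24/169)*(1943/576))² = (1943/4056)² = 3775249/16451136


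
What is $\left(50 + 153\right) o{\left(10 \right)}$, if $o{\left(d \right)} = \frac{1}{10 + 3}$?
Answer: $\frac{203}{13} \approx 15.615$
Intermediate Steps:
$o{\left(d \right)} = \frac{1}{13}$
$\left(50 + 153\right) o{\left(10 \right)} = \left(50 + 153\right) \frac{1}{13} = 203 \cdot \frac{1}{13} = \frac{203}{13}$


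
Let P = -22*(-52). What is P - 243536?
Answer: -242392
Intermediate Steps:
P = 1144
P - 243536 = 1144 - 243536 = -242392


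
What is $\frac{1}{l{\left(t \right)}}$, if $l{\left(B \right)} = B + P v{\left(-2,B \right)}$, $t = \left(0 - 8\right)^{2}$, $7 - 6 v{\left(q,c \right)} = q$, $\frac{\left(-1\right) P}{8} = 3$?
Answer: $\frac{1}{28} \approx 0.035714$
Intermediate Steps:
$P = -24$ ($P = \left(-8\right) 3 = -24$)
$v{\left(q,c \right)} = \frac{7}{6} - \frac{q}{6}$
$t = 64$ ($t = \left(-8\right)^{2} = 64$)
$l{\left(B \right)} = -36 + B$ ($l{\left(B \right)} = B - 24 \left(\frac{7}{6} - - \frac{1}{3}\right) = B - 24 \left(\frac{7}{6} + \frac{1}{3}\right) = B - 36 = -36 + B$)
$\frac{1}{l{\left(t \right)}} = \frac{1}{-36 + 64} = \frac{1}{28}$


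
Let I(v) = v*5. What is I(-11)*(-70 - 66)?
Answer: 7480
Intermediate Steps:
I(v) = 5*v
I(-11)*(-70 - 66) = (5*(-11))*(-70 - 66) = -55*(-136) = 7480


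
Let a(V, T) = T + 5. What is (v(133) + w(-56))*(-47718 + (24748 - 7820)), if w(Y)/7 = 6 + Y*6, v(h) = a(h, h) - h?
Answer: 70970950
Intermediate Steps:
a(V, T) = 5 + T
v(h) = 5 (v(h) = (5 + h) - h = 5)
w(Y) = 42 + 42*Y (w(Y) = 7*(6 + Y*6) = 7*(6 + 6*Y) = 42 + 42*Y)
(v(133) + w(-56))*(-47718 + (24748 - 7820)) = (5 + (42 + 42*(-56)))*(-47718 + (24748 - 7820)) = (5 + (42 - 2352))*(-47718 + 16928) = (5 - 2310)*(-30790) = -2305*(-30790) = 70970950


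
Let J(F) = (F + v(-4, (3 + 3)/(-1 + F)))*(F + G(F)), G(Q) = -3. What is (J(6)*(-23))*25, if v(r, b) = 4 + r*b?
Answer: -8970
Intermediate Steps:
v(r, b) = 4 + b*r
J(F) = (-3 + F)*(4 + F - 24/(-1 + F)) (J(F) = (F + (4 + ((3 + 3)/(-1 + F))*(-4)))*(F - 3) = (F + (4 + (6/(-1 + F))*(-4)))*(-3 + F) = (F + (4 - 24/(-1 + F)))*(-3 + F) = (4 + F - 24/(-1 + F))*(-3 + F) = (-3 + F)*(4 + F - 24/(-1 + F)))
(J(6)*(-23))*25 = (((84 + 6**3 - 37*6)/(-1 + 6))*(-23))*25 = (((84 + 216 - 222)/5)*(-23))*25 = (((1/5)*78)*(-23))*25 = ((78/5)*(-23))*25 = -1794/5*25 = -8970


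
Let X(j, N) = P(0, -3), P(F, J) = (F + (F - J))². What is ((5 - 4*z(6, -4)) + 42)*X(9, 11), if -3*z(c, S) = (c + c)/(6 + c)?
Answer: 435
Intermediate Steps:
P(F, J) = (-J + 2*F)²
X(j, N) = 9 (X(j, N) = (-1*(-3) + 2*0)² = (3 + 0)² = 3² = 9)
z(c, S) = -2*c/(3*(6 + c)) (z(c, S) = -(c + c)/(3*(6 + c)) = -2*c/(3*(6 + c)))
((5 - 4*z(6, -4)) + 42)*X(9, 11) = ((5 - (-8)*6/(18 + 3*6)) + 42)*9 = ((5 - (-8)*6/(18 + 18)) + 42)*9 = ((5 - (-8)*6/36) + 42)*9 = ((5 - 4*(-⅓)) + 42)*9 = ((5 + 4/3) + 42)*9 = (19/3 + 42)*9 = (145/3)*9 = 435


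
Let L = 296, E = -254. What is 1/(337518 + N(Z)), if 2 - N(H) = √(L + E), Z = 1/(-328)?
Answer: 168760/56959875179 + √42/113919750358 ≈ 2.9628e-6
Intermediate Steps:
Z = -1/328 ≈ -0.0030488
N(H) = 2 - √42 (N(H) = 2 - √(296 - 254) = 2 - √42)
1/(337518 + N(Z)) = 1/(337518 + (2 - √42)) = 1/(337520 - √42)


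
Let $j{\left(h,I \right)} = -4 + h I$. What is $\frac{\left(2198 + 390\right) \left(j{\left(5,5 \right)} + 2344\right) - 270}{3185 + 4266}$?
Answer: $\frac{6120350}{7451} \approx 821.41$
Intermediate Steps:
$j{\left(h,I \right)} = -4 + I h$
$\frac{\left(2198 + 390\right) \left(j{\left(5,5 \right)} + 2344\right) - 270}{3185 + 4266} = \frac{\left(2198 + 390\right) \left(\left(-4 + 5 \cdot 5\right) + 2344\right) - 270}{3185 + 4266} = \frac{2588 \left(\left(-4 + 25\right) + 2344\right) - 270}{7451} = \left(2588 \left(21 + 2344\right) - 270\right) \frac{1}{7451} = \left(2588 \cdot 2365 - 270\right) \frac{1}{7451} = \left(6120620 - 270\right) \frac{1}{7451} = 6120350 \cdot \frac{1}{7451} = \frac{6120350}{7451}$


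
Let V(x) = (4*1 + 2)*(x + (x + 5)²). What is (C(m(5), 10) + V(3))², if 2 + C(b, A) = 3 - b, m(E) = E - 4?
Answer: 161604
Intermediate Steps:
m(E) = -4 + E
C(b, A) = 1 - b (C(b, A) = -2 + (3 - b) = 1 - b)
V(x) = 6*x + 6*(5 + x)² (V(x) = (4 + 2)*(x + (5 + x)²) = 6*(x + (5 + x)²) = 6*x + 6*(5 + x)²)
(C(m(5), 10) + V(3))² = ((1 - (-4 + 5)) + (6*3 + 6*(5 + 3)²))² = ((1 - 1*1) + (18 + 6*8²))² = ((1 - 1) + (18 + 6*64))² = (0 + (18 + 384))² = (0 + 402)² = 402² = 161604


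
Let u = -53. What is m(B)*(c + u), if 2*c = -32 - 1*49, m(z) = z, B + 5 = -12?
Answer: 3179/2 ≈ 1589.5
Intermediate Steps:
B = -17 (B = -5 - 12 = -17)
c = -81/2 (c = (-32 - 1*49)/2 = (-32 - 49)/2 = (½)*(-81) = -81/2 ≈ -40.500)
m(B)*(c + u) = -17*(-81/2 - 53) = -17*(-187/2) = 3179/2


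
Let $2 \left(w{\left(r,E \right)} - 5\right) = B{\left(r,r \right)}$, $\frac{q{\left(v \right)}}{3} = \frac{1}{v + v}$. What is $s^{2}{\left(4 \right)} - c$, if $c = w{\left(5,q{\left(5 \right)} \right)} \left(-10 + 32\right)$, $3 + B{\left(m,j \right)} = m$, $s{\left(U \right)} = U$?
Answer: $-116$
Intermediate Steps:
$q{\left(v \right)} = \frac{3}{2 v}$ ($q{\left(v \right)} = \frac{3}{v + v} = \frac{3}{2 v}$)
$B{\left(m,j \right)} = -3 + m$
$w{\left(r,E \right)} = \frac{7}{2} + \frac{r}{2}$ ($w{\left(r,E \right)} = 5 + \frac{-3 + r}{2} = 5 + \left(- \frac{3}{2} + \frac{r}{2}\right) = \frac{7}{2} + \frac{r}{2}$)
$c = 132$ ($c = \left(\frac{7}{2} + \frac{1}{2} \cdot 5\right) \left(-10 + 32\right) = \left(\frac{7}{2} + \frac{5}{2}\right) 22 = 6 \cdot 22 = 132$)
$s^{2}{\left(4 \right)} - c = 4^{2} - 132 = 16 - 132 = -116$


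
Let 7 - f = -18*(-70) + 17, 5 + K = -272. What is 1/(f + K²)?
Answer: 1/75459 ≈ 1.3252e-5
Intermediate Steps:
K = -277 (K = -5 - 272 = -277)
f = -1270 (f = 7 - (-18*(-70) + 17) = 7 - (1260 + 17) = 7 - 1*1277 = 7 - 1277 = -1270)
1/(f + K²) = 1/(-1270 + (-277)²) = 1/(-1270 + 76729) = 1/75459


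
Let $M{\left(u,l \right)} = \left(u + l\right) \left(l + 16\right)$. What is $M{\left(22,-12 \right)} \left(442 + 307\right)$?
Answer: $29960$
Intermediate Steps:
$M{\left(u,l \right)} = \left(16 + l\right) \left(l + u\right)$ ($M{\left(u,l \right)} = \left(l + u\right) \left(16 + l\right) = \left(16 + l\right) \left(l + u\right)$)
$M{\left(22,-12 \right)} \left(442 + 307\right) = \left(\left(-12\right)^{2} + 16 \left(-12\right) + 16 \cdot 22 - 264\right) \left(442 + 307\right) = \left(144 - 192 + 352 - 264\right) 749 = 40 \cdot 749 = 29960$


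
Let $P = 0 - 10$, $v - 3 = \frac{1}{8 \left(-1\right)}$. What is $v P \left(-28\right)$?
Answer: $805$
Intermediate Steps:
$v = \frac{23}{8}$ ($v = 3 + \frac{1}{8 \left(-1\right)} = 3 + \frac{1}{-8} = 3 - \frac{1}{8} = \frac{23}{8} \approx 2.875$)
$P = -10$
$v P \left(-28\right) = \frac{23}{8} \left(-10\right) \left(-28\right) = \left(- \frac{115}{4}\right) \left(-28\right) = 805$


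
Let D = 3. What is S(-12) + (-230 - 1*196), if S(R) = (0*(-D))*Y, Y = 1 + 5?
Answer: -426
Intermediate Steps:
Y = 6
S(R) = 0 (S(R) = (0*(-1*3))*6 = (0*(-3))*6 = 0*6 = 0)
S(-12) + (-230 - 1*196) = 0 + (-230 - 1*196) = 0 + (-230 - 196) = 0 - 426 = -426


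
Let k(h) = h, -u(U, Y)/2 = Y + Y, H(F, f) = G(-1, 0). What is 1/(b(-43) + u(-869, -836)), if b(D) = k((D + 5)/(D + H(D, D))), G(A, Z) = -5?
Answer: 24/80275 ≈ 0.00029897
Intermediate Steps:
H(F, f) = -5
u(U, Y) = -4*Y (u(U, Y) = -2*(Y + Y) = -4*Y)
b(D) = (5 + D)/(-5 + D) (b(D) = (D + 5)/(D - 5) = (5 + D)/(-5 + D))
1/(b(-43) + u(-869, -836)) = 1/((5 - 43)/(-5 - 43) - 4*(-836)) = 1/(-38/(-48) + 3344) = 1/(-1/48*(-38) + 3344) = 1/(19/24 + 3344) = 1/(80275/24) = 24/80275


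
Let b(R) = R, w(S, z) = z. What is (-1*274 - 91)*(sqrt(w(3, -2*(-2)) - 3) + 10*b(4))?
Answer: -14965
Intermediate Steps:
(-1*274 - 91)*(sqrt(w(3, -2*(-2)) - 3) + 10*b(4)) = (-1*274 - 91)*(sqrt(-2*(-2) - 3) + 10*4) = (-274 - 91)*(sqrt(4 - 3) + 40) = -365*(sqrt(1) + 40) = -365*(1 + 40) = -365*41 = -14965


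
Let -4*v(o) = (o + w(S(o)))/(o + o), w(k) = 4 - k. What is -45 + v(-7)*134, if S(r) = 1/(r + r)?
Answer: -20387/392 ≈ -52.008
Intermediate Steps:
S(r) = 1/(2*r)
v(o) = -(4 + o - 1/(2*o))/(8*o) (v(o) = -(o + (4 - 1/(2*o)))/(4*(o + o)) = -(o + (4 - 1/(2*o)))/(4*(2*o)) = -(4 + o - 1/(2*o))*1/(2*o)/4 = -(4 + o - 1/(2*o))/(8*o))
-45 + v(-7)*134 = -45 + ((1/16)*(1 - 2*(-7)*(4 - 7))/(-7)²)*134 = -45 + ((1/16)*(1/49)*(1 - 2*(-7)*(-3)))*134 = -45 + ((1/16)*(1/49)*(1 - 42))*134 = -45 + ((1/16)*(1/49)*(-41))*134 = -45 - 41/784*134 = -45 - 2747/392 = -20387/392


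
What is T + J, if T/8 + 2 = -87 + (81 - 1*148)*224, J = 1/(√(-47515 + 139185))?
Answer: -120776 + √91670/91670 ≈ -1.2078e+5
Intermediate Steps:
J = √91670/91670 (J = 1/(√91670) = √91670/91670 ≈ 0.0033028)
T = -120776 (T = -16 + 8*(-87 + (81 - 1*148)*224) = -16 + 8*(-87 + (81 - 148)*224) = -16 + 8*(-87 - 67*224) = -16 + 8*(-87 - 15008) = -16 + 8*(-15095) = -16 - 120760 = -120776)
T + J = -120776 + √91670/91670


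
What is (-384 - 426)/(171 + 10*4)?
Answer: -810/211 ≈ -3.8389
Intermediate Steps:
(-384 - 426)/(171 + 10*4) = -810/(171 + 40) = -810/211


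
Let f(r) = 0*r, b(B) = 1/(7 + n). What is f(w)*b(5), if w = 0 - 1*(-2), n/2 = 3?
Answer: 0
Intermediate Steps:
n = 6 (n = 2*3 = 6)
w = 2 (w = 0 + 2 = 2)
b(B) = 1/13 (b(B) = 1/(7 + 6) = 1/13)
f(r) = 0
f(w)*b(5) = 0*(1/13) = 0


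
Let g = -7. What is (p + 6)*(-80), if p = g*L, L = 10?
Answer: 5120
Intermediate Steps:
p = -70 (p = -7*10 = -70)
(p + 6)*(-80) = (-70 + 6)*(-80) = -64*(-80) = 5120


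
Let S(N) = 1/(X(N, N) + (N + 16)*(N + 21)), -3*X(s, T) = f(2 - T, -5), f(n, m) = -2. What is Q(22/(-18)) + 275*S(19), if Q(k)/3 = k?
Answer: -3977/1146 ≈ -3.4703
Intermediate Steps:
Q(k) = 3*k
X(s, T) = 2/3 (X(s, T) = -1/3*(-2) = 2/3)
S(N) = 1/(2/3 + (16 + N)*(21 + N)) (S(N) = 1/(2/3 + (N + 16)*(N + 21)) = 1/(2/3 + (16 + N)*(21 + N)))
Q(22/(-18)) + 275*S(19) = 3*(22/(-18)) + 275*(3/(1010 + 3*19**2 + 111*19)) = 3*(22*(-1/18)) + 275*(3/(1010 + 3*361 + 2109)) = 3*(-11/9) + 275*(3/(1010 + 1083 + 2109)) = -11/3 + 275*(3/4202) = -11/3 + 75/382 = -3977/1146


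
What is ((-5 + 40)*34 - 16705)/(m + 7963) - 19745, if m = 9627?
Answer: -69466013/3518 ≈ -19746.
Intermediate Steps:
((-5 + 40)*34 - 16705)/(m + 7963) - 19745 = ((-5 + 40)*34 - 16705)/(9627 + 7963) - 19745 = (35*34 - 16705)/17590 - 19745 = (1190 - 16705)*(1/17590) - 19745 = -15515*1/17590 - 19745 = -3103/3518 - 19745 = -69466013/3518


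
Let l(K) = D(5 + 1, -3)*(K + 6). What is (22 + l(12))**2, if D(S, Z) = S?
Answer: 16900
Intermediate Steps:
l(K) = 36 + 6*K (l(K) = (5 + 1)*(K + 6) = 6*(6 + K) = 36 + 6*K)
(22 + l(12))**2 = (22 + (36 + 6*12))**2 = (22 + (36 + 72))**2 = (22 + 108)**2 = 130**2 = 16900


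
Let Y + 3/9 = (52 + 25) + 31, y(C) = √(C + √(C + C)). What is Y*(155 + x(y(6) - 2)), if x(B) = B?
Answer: 16473 + 323*√(6 + 2*√3)/3 ≈ 16804.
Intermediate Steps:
y(C) = √(C + √2*√C) (y(C) = √(C + √(2*C)) = √(C + √2*√C))
Y = 323/3 (Y = -⅓ + ((52 + 25) + 31) = -⅓ + (77 + 31) = -⅓ + 108 = 323/3 ≈ 107.67)
Y*(155 + x(y(6) - 2)) = 323*(155 + (√(6 + √2*√6) - 2))/3 = 323*(155 + (√(6 + 2*√3) - 2))/3 = 323*(155 + (-2 + √(6 + 2*√3)))/3 = 323*(153 + √(6 + 2*√3))/3 = 16473 + 323*√(6 + 2*√3)/3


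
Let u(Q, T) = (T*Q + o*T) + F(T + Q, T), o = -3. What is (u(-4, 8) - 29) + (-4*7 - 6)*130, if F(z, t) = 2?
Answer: -4503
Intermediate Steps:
u(Q, T) = 2 - 3*T + Q*T (u(Q, T) = (T*Q - 3*T) + 2 = (Q*T - 3*T) + 2 = (-3*T + Q*T) + 2 = 2 - 3*T + Q*T)
(u(-4, 8) - 29) + (-4*7 - 6)*130 = ((2 - 3*8 - 4*8) - 29) + (-4*7 - 6)*130 = ((2 - 24 - 32) - 29) + (-28 - 6)*130 = (-54 - 29) - 34*130 = -83 - 4420 = -4503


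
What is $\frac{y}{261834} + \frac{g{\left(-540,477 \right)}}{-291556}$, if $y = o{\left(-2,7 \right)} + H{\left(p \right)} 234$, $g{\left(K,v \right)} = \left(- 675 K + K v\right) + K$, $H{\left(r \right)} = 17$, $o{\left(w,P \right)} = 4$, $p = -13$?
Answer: $- \frac{3336615616}{9542409213} \approx -0.34966$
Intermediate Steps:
$g{\left(K,v \right)} = - 674 K + K v$
$y = 3982$ ($y = 4 + 17 \cdot 234 = 4 + 3978 = 3982$)
$\frac{y}{261834} + \frac{g{\left(-540,477 \right)}}{-291556} = \frac{3982}{261834} + \frac{\left(-540\right) \left(-674 + 477\right)}{-291556} = 3982 \cdot \frac{1}{261834} + \left(-540\right) \left(-197\right) \left(- \frac{1}{291556}\right) = \frac{1991}{130917} + 106380 \left(- \frac{1}{291556}\right) = \frac{1991}{130917} - \frac{26595}{72889} = - \frac{3336615616}{9542409213}$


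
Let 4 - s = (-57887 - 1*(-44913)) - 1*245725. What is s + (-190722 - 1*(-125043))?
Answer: 193024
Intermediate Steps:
s = 258703 (s = 4 - ((-57887 - 1*(-44913)) - 1*245725) = 4 - ((-57887 + 44913) - 245725) = 4 - (-12974 - 245725) = 4 - 1*(-258699) = 4 + 258699 = 258703)
s + (-190722 - 1*(-125043)) = 258703 + (-190722 - 1*(-125043)) = 258703 + (-190722 + 125043) = 258703 - 65679 = 193024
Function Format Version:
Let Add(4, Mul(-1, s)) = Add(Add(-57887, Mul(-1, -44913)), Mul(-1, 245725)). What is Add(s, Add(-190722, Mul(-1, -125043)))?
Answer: 193024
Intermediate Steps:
s = 258703 (s = Add(4, Mul(-1, Add(Add(-57887, Mul(-1, -44913)), Mul(-1, 245725)))) = Add(4, Mul(-1, Add(Add(-57887, 44913), -245725))) = Add(4, Mul(-1, Add(-12974, -245725))) = Add(4, Mul(-1, -258699)) = Add(4, 258699) = 258703)
Add(s, Add(-190722, Mul(-1, -125043))) = Add(258703, Add(-190722, Mul(-1, -125043))) = Add(258703, Add(-190722, 125043)) = Add(258703, -65679) = 193024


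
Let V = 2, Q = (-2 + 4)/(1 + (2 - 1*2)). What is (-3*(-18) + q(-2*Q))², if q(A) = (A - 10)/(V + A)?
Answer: 3721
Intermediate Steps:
Q = 2 (Q = 2/(1 + (2 - 2)) = 2/(1 + 0) = 2/1 = 2*1 = 2)
q(A) = (-10 + A)/(2 + A) (q(A) = (A - 10)/(2 + A) = (-10 + A)/(2 + A))
(-3*(-18) + q(-2*Q))² = (-3*(-18) + (-10 - 2*2)/(2 - 2*2))² = (54 + (-10 - 4)/(2 - 4))² = (54 - 14/(-2))² = (54 - ½*(-14))² = (54 + 7)² = 61² = 3721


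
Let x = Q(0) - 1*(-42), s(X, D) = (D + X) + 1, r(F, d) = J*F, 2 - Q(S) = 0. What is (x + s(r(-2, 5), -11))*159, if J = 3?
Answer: 4452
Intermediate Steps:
Q(S) = 2 (Q(S) = 2 - 1*0 = 2 + 0 = 2)
r(F, d) = 3*F
s(X, D) = 1 + D + X
x = 44 (x = 2 - 1*(-42) = 2 + 42 = 44)
(x + s(r(-2, 5), -11))*159 = (44 + (1 - 11 + 3*(-2)))*159 = (44 + (1 - 11 - 6))*159 = (44 - 16)*159 = 28*159 = 4452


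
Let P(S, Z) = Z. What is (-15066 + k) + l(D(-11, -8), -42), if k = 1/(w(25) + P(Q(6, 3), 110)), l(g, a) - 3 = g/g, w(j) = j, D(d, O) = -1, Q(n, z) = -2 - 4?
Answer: -2033369/135 ≈ -15062.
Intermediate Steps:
Q(n, z) = -6
l(g, a) = 4 (l(g, a) = 3 + g/g = 3 + 1 = 4)
k = 1/135 (k = 1/(25 + 110) = 1/135 ≈ 0.0074074)
(-15066 + k) + l(D(-11, -8), -42) = (-15066 + 1/135) + 4 = -2033909/135 + 4 = -2033369/135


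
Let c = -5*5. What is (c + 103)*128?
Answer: 9984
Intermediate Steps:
c = -25
(c + 103)*128 = (-25 + 103)*128 = 78*128 = 9984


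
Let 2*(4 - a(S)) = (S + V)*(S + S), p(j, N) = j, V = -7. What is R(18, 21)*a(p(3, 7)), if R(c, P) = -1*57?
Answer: -912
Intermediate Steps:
R(c, P) = -57
a(S) = 4 - S*(-7 + S) (a(S) = 4 - (S - 7)*(S + S)/2 = 4 - (-7 + S)*2*S/2 = 4 - S*(-7 + S))
R(18, 21)*a(p(3, 7)) = -57*(4 - 1*3² + 7*3) = -57*(4 - 1*9 + 21) = -57*(4 - 9 + 21) = -57*16 = -912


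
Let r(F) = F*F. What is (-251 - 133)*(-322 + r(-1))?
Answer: 123264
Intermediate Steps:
r(F) = F**2
(-251 - 133)*(-322 + r(-1)) = (-251 - 133)*(-322 + (-1)**2) = -384*(-322 + 1) = -384*(-321) = 123264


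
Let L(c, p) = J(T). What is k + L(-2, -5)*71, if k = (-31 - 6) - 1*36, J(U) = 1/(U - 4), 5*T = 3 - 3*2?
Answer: -2034/23 ≈ -88.435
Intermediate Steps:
T = -⅗ (T = (3 - 3*2)/5 = (3 - 6)/5 = (⅕)*(-3) = -⅗ ≈ -0.60000)
J(U) = 1/(-4 + U)
L(c, p) = -5/23 (L(c, p) = 1/(-4 - ⅗) = 1/(-23/5) = -5/23)
k = -73 (k = -37 - 36 = -73)
k + L(-2, -5)*71 = -73 - 5/23*71 = -73 - 355/23 = -2034/23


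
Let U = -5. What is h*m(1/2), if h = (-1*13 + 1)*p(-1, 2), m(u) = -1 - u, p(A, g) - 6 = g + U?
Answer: 54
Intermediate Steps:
p(A, g) = 1 + g (p(A, g) = 6 + (g - 5) = 6 + (-5 + g) = 1 + g)
h = -36 (h = (-1*13 + 1)*(1 + 2) = (-13 + 1)*3 = -12*3 = -36)
h*m(1/2) = -36*(-1 - 1/2) = -36*(-3/2) = 54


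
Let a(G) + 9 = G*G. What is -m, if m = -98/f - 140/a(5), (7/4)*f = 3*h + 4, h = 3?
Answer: 1141/52 ≈ 21.942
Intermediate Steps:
f = 52/7 (f = 4*(3*3 + 4)/7 = 4*(9 + 4)/7 = (4/7)*13 = 52/7 ≈ 7.4286)
a(G) = -9 + G² (a(G) = -9 + G*G = -9 + G²)
m = -1141/52 (m = -98/52/7 - 140/(-9 + 5²) = -98*7/52 - 140/(-9 + 25) = -343/26 - 140/16 = -343/26 - 140*1/16 = -343/26 - 35/4 = -1141/52 ≈ -21.942)
-m = -1*(-1141/52) = 1141/52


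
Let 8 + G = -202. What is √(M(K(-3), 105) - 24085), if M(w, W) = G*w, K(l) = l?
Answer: I*√23455 ≈ 153.15*I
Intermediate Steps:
G = -210 (G = -8 - 202 = -210)
M(w, W) = -210*w
√(M(K(-3), 105) - 24085) = √(-210*(-3) - 24085) = √(630 - 24085) = √(-23455) = I*√23455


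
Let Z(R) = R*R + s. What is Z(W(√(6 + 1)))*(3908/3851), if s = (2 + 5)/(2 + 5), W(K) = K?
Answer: 31264/3851 ≈ 8.1184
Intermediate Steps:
s = 1 (s = 7/7 = 7*(⅐) = 1)
Z(R) = 1 + R² (Z(R) = R*R + 1 = R² + 1 = 1 + R²)
Z(W(√(6 + 1)))*(3908/3851) = (1 + (√(6 + 1))²)*(3908/3851) = (1 + (√7)²)*(3908*(1/3851)) = (1 + 7)*(3908/3851) = 8*(3908/3851) = 31264/3851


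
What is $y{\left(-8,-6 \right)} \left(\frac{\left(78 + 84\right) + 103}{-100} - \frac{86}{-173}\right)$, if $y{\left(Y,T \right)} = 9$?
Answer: $- \frac{67041}{3460} \approx -19.376$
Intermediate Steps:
$y{\left(-8,-6 \right)} \left(\frac{\left(78 + 84\right) + 103}{-100} - \frac{86}{-173}\right) = 9 \left(\frac{\left(78 + 84\right) + 103}{-100} - \frac{86}{-173}\right) = 9 \left(\left(162 + 103\right) \left(- \frac{1}{100}\right) - - \frac{86}{173}\right) = 9 \left(265 \left(- \frac{1}{100}\right) + \frac{86}{173}\right) = 9 \left(- \frac{53}{20} + \frac{86}{173}\right) = 9 \left(- \frac{7449}{3460}\right) = - \frac{67041}{3460}$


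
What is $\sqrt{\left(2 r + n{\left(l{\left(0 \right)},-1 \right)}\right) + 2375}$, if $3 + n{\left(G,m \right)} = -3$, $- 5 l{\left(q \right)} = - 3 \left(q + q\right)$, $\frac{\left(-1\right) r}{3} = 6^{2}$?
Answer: $\sqrt{2153} \approx 46.4$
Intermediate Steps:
$r = -108$ ($r = - 3 \cdot 6^{2} = \left(-3\right) 36 = -108$)
$l{\left(q \right)} = \frac{6 q}{5}$ ($l{\left(q \right)} = - \frac{\left(-3\right) \left(q + q\right)}{5} = - \frac{\left(-3\right) 2 q}{5} = - \frac{\left(-6\right) q}{5} = \frac{6 q}{5}$)
$n{\left(G,m \right)} = -6$ ($n{\left(G,m \right)} = -3 - 3 = -6$)
$\sqrt{\left(2 r + n{\left(l{\left(0 \right)},-1 \right)}\right) + 2375} = \sqrt{\left(2 \left(-108\right) - 6\right) + 2375} = \sqrt{\left(-216 - 6\right) + 2375} = \sqrt{-222 + 2375} = \sqrt{2153}$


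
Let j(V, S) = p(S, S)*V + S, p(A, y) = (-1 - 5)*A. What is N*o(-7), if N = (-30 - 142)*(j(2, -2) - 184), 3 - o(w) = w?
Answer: 278640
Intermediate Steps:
p(A, y) = -6*A
o(w) = 3 - w
j(V, S) = S - 6*S*V (j(V, S) = (-6*S)*V + S = -6*S*V + S = S - 6*S*V)
N = 27864 (N = (-30 - 142)*(-2*(1 - 6*2) - 184) = -172*(-2*(1 - 12) - 184) = -172*(-2*(-11) - 184) = -172*(22 - 184) = -172*(-162) = 27864)
N*o(-7) = 27864*(3 - 1*(-7)) = 27864*(3 + 7) = 27864*10 = 278640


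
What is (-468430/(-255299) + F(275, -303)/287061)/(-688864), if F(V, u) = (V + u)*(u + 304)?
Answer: -67230417929/25242176585071248 ≈ -2.6634e-6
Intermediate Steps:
F(V, u) = (304 + u)*(V + u) (F(V, u) = (V + u)*(304 + u) = (304 + u)*(V + u))
(-468430/(-255299) + F(275, -303)/287061)/(-688864) = (-468430/(-255299) + ((-303)² + 304*275 + 304*(-303) + 275*(-303))/287061)/(-688864) = (-468430*(-1/255299) + (91809 + 83600 - 92112 - 83325)*(1/287061))*(-1/688864) = (468430/255299 - 28*1/287061)*(-1/688864) = (468430/255299 - 28/287061)*(-1/688864) = (134460835858/73286386239)*(-1/688864) = -67230417929/25242176585071248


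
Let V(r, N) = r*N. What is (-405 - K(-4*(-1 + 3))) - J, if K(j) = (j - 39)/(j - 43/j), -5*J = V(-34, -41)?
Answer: -15131/105 ≈ -144.10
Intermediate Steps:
V(r, N) = N*r
J = -1394/5 (J = -(-41)*(-34)/5 = -1/5*1394 = -1394/5 ≈ -278.80)
K(j) = (-39 + j)/(j - 43/j)
(-405 - K(-4*(-1 + 3))) - J = (-405 - (-4*(-1 + 3))*(-39 - 4*(-1 + 3))/(-43 + (-4*(-1 + 3))**2)) - 1*(-1394/5) = (-405 - (-4*2)*(-39 - 4*2)/(-43 + (-4*2)**2)) + 1394/5 = (-405 - (-8)*(-39 - 8)/(-43 + (-8)**2)) + 1394/5 = (-405 - (-8)*(-47)/(-43 + 64)) + 1394/5 = (-405 - (-8)*(-47)/21) + 1394/5 = (-405 - 1*376/21) + 1394/5 = (-405 - 376/21) + 1394/5 = -8881/21 + 1394/5 = -15131/105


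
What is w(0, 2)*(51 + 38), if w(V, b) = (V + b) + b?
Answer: 356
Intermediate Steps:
w(V, b) = V + 2*b
w(0, 2)*(51 + 38) = (0 + 2*2)*(51 + 38) = (0 + 4)*89 = 4*89 = 356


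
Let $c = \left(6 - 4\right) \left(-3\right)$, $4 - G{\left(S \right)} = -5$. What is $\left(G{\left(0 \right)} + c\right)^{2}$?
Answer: $9$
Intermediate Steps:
$G{\left(S \right)} = 9$ ($G{\left(S \right)} = 4 - -5 = 4 + 5 = 9$)
$c = -6$ ($c = \left(6 - 4\right) \left(-3\right) = 2 \left(-3\right) = -6$)
$\left(G{\left(0 \right)} + c\right)^{2} = \left(9 - 6\right)^{2} = 3^{2} = 9$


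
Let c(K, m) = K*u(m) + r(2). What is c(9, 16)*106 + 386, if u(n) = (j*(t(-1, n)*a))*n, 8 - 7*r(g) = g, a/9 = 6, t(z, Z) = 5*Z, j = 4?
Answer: 1846336778/7 ≈ 2.6376e+8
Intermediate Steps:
a = 54 (a = 9*6 = 54)
r(g) = 8/7 - g/7
u(n) = 1080*n² (u(n) = (4*((5*n)*54))*n = (4*(270*n))*n = (1080*n)*n = 1080*n²)
c(K, m) = 6/7 + 1080*K*m² (c(K, m) = K*(1080*m²) + (8/7 - ⅐*2) = 1080*K*m² + (8/7 - 2/7) = 1080*K*m² + 6/7 = 6/7 + 1080*K*m²)
c(9, 16)*106 + 386 = (6/7 + 1080*9*16²)*106 + 386 = (6/7 + 1080*9*256)*106 + 386 = (6/7 + 2488320)*106 + 386 = (17418246/7)*106 + 386 = 1846334076/7 + 386 = 1846336778/7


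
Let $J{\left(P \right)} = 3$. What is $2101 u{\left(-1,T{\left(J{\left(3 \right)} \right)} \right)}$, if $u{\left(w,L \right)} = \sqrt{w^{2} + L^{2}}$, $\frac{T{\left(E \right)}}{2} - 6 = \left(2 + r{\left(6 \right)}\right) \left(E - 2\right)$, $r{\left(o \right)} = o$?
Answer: $2101 \sqrt{785} \approx 58866.0$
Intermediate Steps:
$T{\left(E \right)} = -20 + 16 E$ ($T{\left(E \right)} = 12 + 2 \left(2 + 6\right) \left(E - 2\right) = 12 + 2 \cdot 8 \left(-2 + E\right) = 12 + 2 \left(-16 + 8 E\right) = 12 + \left(-32 + 16 E\right) = -20 + 16 E$)
$u{\left(w,L \right)} = \sqrt{L^{2} + w^{2}}$
$2101 u{\left(-1,T{\left(J{\left(3 \right)} \right)} \right)} = 2101 \sqrt{\left(-20 + 16 \cdot 3\right)^{2} + \left(-1\right)^{2}} = 2101 \sqrt{\left(-20 + 48\right)^{2} + 1} = 2101 \sqrt{28^{2} + 1} = 2101 \sqrt{784 + 1} = 2101 \sqrt{785}$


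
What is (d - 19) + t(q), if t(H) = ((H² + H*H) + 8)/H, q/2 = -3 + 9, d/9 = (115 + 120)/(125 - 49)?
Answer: 7637/228 ≈ 33.496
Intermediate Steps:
d = 2115/76 (d = 9*((115 + 120)/(125 - 49)) = 9*(235/76) = 2115/76 ≈ 27.829)
q = 12 (q = 2*(-3 + 9) = 2*6 = 12)
t(H) = (8 + 2*H²)/H (t(H) = ((H² + H²) + 8)/H = (2*H² + 8)/H = (8 + 2*H²)/H)
(d - 19) + t(q) = (2115/76 - 19) + (2*12 + 8/12) = 671/76 + (24 + 8*(1/12)) = 671/76 + (24 + ⅔) = 671/76 + 74/3 = 7637/228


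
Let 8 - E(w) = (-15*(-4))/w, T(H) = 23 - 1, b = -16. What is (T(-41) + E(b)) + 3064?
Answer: 12391/4 ≈ 3097.8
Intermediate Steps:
T(H) = 22
E(w) = 8 - 60/w (E(w) = 8 - (-15*(-4))/w = 8 - 60/w)
(T(-41) + E(b)) + 3064 = (22 + (8 - 60/(-16))) + 3064 = (22 + (8 - 60*(-1/16))) + 3064 = (22 + (8 + 15/4)) + 3064 = (22 + 47/4) + 3064 = 135/4 + 3064 = 12391/4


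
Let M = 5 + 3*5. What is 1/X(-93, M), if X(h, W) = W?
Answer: 1/20 ≈ 0.050000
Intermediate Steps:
M = 20 (M = 5 + 15 = 20)
1/X(-93, M) = 1/20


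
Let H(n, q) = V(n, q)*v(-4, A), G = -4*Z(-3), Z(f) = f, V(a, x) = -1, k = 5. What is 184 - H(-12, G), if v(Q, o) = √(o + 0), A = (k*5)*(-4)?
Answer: 184 + 10*I ≈ 184.0 + 10.0*I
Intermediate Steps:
A = -100 (A = (5*5)*(-4) = 25*(-4) = -100)
G = 12 (G = -4*(-3) = 12)
v(Q, o) = √o
H(n, q) = -10*I (H(n, q) = -√(-100) = -10*I)
184 - H(-12, G) = 184 - (-10)*I = 184 + 10*I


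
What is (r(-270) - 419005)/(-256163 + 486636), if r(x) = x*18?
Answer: -423865/230473 ≈ -1.8391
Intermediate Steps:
r(x) = 18*x
(r(-270) - 419005)/(-256163 + 486636) = (18*(-270) - 419005)/(-256163 + 486636) = (-4860 - 419005)/230473 = -423865*1/230473 = -423865/230473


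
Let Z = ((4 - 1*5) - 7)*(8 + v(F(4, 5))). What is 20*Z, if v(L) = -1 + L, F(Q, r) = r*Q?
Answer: -4320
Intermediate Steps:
F(Q, r) = Q*r
Z = -216 (Z = ((4 - 1*5) - 7)*(8 + (-1 + 4*5)) = ((4 - 5) - 7)*(8 + (-1 + 20)) = (-1 - 7)*(8 + 19) = -8*27 = -216)
20*Z = 20*(-216) = -4320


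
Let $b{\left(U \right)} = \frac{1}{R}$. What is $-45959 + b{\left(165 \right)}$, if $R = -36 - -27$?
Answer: $- \frac{413632}{9} \approx -45959.0$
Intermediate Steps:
$R = -9$ ($R = -36 + 27 = -9$)
$b{\left(U \right)} = - \frac{1}{9}$ ($b{\left(U \right)} = \frac{1}{-9} = - \frac{1}{9}$)
$-45959 + b{\left(165 \right)} = -45959 - \frac{1}{9} = - \frac{413632}{9}$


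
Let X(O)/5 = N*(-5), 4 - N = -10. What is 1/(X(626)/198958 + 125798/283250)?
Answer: 14088713375/6232345246 ≈ 2.2606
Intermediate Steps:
N = 14 (N = 4 - 1*(-10) = 4 + 10 = 14)
X(O) = -350 (X(O) = 5*(14*(-5)) = 5*(-70) = -350)
1/(X(626)/198958 + 125798/283250) = 1/(-350/198958 + 125798/283250) = 1/(-350*1/198958 + 125798*(1/283250)) = 1/(-175/99479 + 62899/141625) = 1/(6232345246/14088713375) = 14088713375/6232345246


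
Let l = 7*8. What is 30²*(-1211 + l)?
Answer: -1039500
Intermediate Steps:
l = 56
30²*(-1211 + l) = 30²*(-1211 + 56) = 900*(-1155) = -1039500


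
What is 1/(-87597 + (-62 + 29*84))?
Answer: -1/85223 ≈ -1.1734e-5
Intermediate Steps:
1/(-87597 + (-62 + 29*84)) = 1/(-87597 + (-62 + 2436)) = 1/(-87597 + 2374) = 1/(-85223) = -1/85223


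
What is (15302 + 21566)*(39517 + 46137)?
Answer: 3157891672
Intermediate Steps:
(15302 + 21566)*(39517 + 46137) = 36868*85654 = 3157891672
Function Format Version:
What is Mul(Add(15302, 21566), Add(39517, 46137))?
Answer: 3157891672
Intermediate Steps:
Mul(Add(15302, 21566), Add(39517, 46137)) = Mul(36868, 85654) = 3157891672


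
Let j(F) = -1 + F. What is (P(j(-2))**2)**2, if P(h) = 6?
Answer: 1296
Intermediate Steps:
(P(j(-2))**2)**2 = (6**2)**2 = 36**2 = 1296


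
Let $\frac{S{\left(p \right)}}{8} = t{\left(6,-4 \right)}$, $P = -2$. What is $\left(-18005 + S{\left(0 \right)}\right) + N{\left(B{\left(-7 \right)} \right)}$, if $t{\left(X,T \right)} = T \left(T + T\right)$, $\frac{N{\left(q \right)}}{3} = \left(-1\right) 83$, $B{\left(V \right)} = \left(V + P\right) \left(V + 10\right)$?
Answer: $-17998$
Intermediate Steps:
$B{\left(V \right)} = \left(-2 + V\right) \left(10 + V\right)$ ($B{\left(V \right)} = \left(V - 2\right) \left(V + 10\right) = \left(-2 + V\right) \left(10 + V\right)$)
$N{\left(q \right)} = -249$ ($N{\left(q \right)} = 3 \left(\left(-1\right) 83\right) = 3 \left(-83\right) = -249$)
$t{\left(X,T \right)} = 2 T^{2}$ ($t{\left(X,T \right)} = T 2 T = 2 T^{2}$)
$S{\left(p \right)} = 256$ ($S{\left(p \right)} = 8 \cdot 2 \left(-4\right)^{2} = 8 \cdot 2 \cdot 16 = 8 \cdot 32 = 256$)
$\left(-18005 + S{\left(0 \right)}\right) + N{\left(B{\left(-7 \right)} \right)} = \left(-18005 + 256\right) - 249 = -17749 - 249 = -17998$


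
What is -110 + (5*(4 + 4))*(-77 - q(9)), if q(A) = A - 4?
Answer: -3390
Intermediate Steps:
q(A) = -4 + A
-110 + (5*(4 + 4))*(-77 - q(9)) = -110 + (5*(4 + 4))*(-77 - (-4 + 9)) = -110 + (5*8)*(-77 - 1*5) = -110 + 40*(-77 - 5) = -110 + 40*(-82) = -110 - 3280 = -3390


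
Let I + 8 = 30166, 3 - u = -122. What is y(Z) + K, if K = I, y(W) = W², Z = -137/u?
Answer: 471237519/15625 ≈ 30159.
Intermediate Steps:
u = 125 (u = 3 - 1*(-122) = 3 + 122 = 125)
Z = -137/125 ≈ -1.0960
I = 30158 (I = -8 + 30166 = 30158)
K = 30158
y(Z) + K = (-137/125)² + 30158 = 18769/15625 + 30158 = 471237519/15625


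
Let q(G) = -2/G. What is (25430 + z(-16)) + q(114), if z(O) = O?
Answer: 1448597/57 ≈ 25414.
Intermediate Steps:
(25430 + z(-16)) + q(114) = (25430 - 16) - 2/114 = 25414 - 2*1/114 = 25414 - 1/57 = 1448597/57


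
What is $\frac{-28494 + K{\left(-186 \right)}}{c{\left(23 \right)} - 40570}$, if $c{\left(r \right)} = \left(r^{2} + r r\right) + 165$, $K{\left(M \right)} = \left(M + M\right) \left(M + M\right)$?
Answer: $- \frac{9990}{3577} \approx -2.7928$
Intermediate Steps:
$K{\left(M \right)} = 4 M^{2}$ ($K{\left(M \right)} = 2 M 2 M = 4 M^{2}$)
$c{\left(r \right)} = 165 + 2 r^{2}$ ($c{\left(r \right)} = \left(r^{2} + r^{2}\right) + 165 = 2 r^{2} + 165 = 165 + 2 r^{2}$)
$\frac{-28494 + K{\left(-186 \right)}}{c{\left(23 \right)} - 40570} = \frac{-28494 + 4 \left(-186\right)^{2}}{\left(165 + 2 \cdot 23^{2}\right) - 40570} = \frac{-28494 + 4 \cdot 34596}{\left(165 + 2 \cdot 529\right) - 40570} = \frac{-28494 + 138384}{\left(165 + 1058\right) - 40570} = \frac{109890}{1223 - 40570} = \frac{109890}{-39347} = 109890 \left(- \frac{1}{39347}\right) = - \frac{9990}{3577}$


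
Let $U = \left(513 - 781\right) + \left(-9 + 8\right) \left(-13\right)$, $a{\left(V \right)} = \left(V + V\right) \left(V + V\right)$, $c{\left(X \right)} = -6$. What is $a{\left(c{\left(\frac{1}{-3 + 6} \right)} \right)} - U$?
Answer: $399$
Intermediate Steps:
$a{\left(V \right)} = 4 V^{2}$ ($a{\left(V \right)} = 2 V 2 V = 4 V^{2}$)
$U = -255$ ($U = -268 - -13 = -268 + 13 = -255$)
$a{\left(c{\left(\frac{1}{-3 + 6} \right)} \right)} - U = 4 \left(-6\right)^{2} - -255 = 4 \cdot 36 + 255 = 144 + 255 = 399$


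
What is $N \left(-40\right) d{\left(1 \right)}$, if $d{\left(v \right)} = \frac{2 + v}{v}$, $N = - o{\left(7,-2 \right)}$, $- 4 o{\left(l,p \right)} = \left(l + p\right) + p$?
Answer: $-90$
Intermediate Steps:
$o{\left(l,p \right)} = - \frac{p}{2} - \frac{l}{4}$ ($o{\left(l,p \right)} = - \frac{\left(l + p\right) + p}{4} = - \frac{l + 2 p}{4} = - \frac{p}{2} - \frac{l}{4}$)
$N = \frac{3}{4}$ ($N = - (\left(- \frac{1}{2}\right) \left(-2\right) - \frac{7}{4}) = - (1 - \frac{7}{4}) = \left(-1\right) \left(- \frac{3}{4}\right) = \frac{3}{4} \approx 0.75$)
$d{\left(v \right)} = \frac{2 + v}{v}$
$N \left(-40\right) d{\left(1 \right)} = \frac{3}{4} \left(-40\right) \frac{2 + 1}{1} = - 30 \cdot 1 \cdot 3 = \left(-30\right) 3 = -90$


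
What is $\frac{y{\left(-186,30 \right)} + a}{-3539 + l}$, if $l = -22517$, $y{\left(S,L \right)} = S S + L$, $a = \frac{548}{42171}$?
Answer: $- \frac{730106797}{549403788} \approx -1.3289$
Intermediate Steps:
$a = \frac{548}{42171}$ ($a = 548 \cdot \frac{1}{42171} = \frac{548}{42171} \approx 0.012995$)
$y{\left(S,L \right)} = L + S^{2}$ ($y{\left(S,L \right)} = S^{2} + L = L + S^{2}$)
$\frac{y{\left(-186,30 \right)} + a}{-3539 + l} = \frac{\left(30 + \left(-186\right)^{2}\right) + \frac{548}{42171}}{-3539 - 22517} = \frac{\left(30 + 34596\right) + \frac{548}{42171}}{-26056} = \left(34626 + \frac{548}{42171}\right) \left(- \frac{1}{26056}\right) = \frac{1460213594}{42171} \left(- \frac{1}{26056}\right) = - \frac{730106797}{549403788}$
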